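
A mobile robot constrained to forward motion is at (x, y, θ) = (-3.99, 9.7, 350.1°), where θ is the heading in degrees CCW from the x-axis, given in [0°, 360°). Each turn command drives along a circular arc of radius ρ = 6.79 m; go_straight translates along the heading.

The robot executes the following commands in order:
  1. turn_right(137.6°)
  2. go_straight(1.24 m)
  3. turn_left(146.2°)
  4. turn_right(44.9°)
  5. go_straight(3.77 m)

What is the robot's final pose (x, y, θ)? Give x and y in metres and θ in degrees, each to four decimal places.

set_pose: (x, y, θ) = (-3.9900, 9.7000, 350.1000°), ρ = 6.79
turn_right(137.6°): centre at ρ to the right, rotate −137.6° → (-1.5091, -2.7155, 212.5000°)
go_straight(1.24): x += 1.24·cos θ, y += 1.24·sin θ → (-2.5549, -3.3818, 212.5000°)
turn_left(146.2°): centre at ρ to the left, rotate +146.2° → (0.9393, -15.8967, 358.7000°)
turn_right(44.9°): centre at ρ to the right, rotate −44.9° → (5.6860, -17.9853, 313.8000°)
go_straight(3.77): x += 3.77·cos θ, y += 3.77·sin θ → (8.2954, -20.7063, 313.8000°)

(8.2954, -20.7063, 313.8000°)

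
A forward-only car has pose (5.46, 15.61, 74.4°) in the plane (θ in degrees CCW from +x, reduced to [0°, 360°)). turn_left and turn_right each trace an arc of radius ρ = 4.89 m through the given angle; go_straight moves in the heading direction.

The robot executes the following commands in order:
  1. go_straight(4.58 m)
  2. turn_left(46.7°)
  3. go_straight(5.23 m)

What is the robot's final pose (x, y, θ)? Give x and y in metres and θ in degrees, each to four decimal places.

(3.4675, 28.3404, 121.1000°)

set_pose: (x, y, θ) = (5.4600, 15.6100, 74.4000°), ρ = 4.89
go_straight(4.58): x += 4.58·cos θ, y += 4.58·sin θ → (6.6917, 20.0213, 74.4000°)
turn_left(46.7°): centre at ρ to the left, rotate +46.7° → (6.1689, 23.8622, 121.1000°)
go_straight(5.23): x += 5.23·cos θ, y += 5.23·sin θ → (3.4675, 28.3404, 121.1000°)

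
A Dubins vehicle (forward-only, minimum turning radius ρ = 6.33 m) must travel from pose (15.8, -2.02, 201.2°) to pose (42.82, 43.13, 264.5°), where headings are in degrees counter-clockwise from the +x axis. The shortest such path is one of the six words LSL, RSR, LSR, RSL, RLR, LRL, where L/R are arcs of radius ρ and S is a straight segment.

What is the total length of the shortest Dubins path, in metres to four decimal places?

78.7989 m

Let ψ = atan2(Δy, Δx) = atan2(45.15, 27.02) = 59.1016° be the start→goal bearing.
Normalize: d = |goal − start| / ρ = 52.617515/6.33 = 8.312404, α = (θ_start − ψ) mod 360° = 142.0984° = 2.480085 rad, β = (θ_goal − ψ) mod 360° = 205.3984° = 3.584878 rad.
Common terms: sin α = 0.614307, cos α = -0.789067, sin β = -0.428910, cos β = -0.903347, cos(α−β) = 0.449319, d² = 69.096055. Work in radians in the unit-radius frame; every candidate has L = ρ·(t + p + q).
LSL: p² = 2 + d² − 2cos(α−β) + 2d(sin α − sin β) = 87.540700; p = √p² = 9.356319; φ = atan2(cos β − cos α, d + sin α − sin β) = -0.012215 rad; t = (φ − α) mod 2π = 3.790886 rad, q = (β − φ) mod 2π = 3.597093 rad → L = 6.33·(3.790886 + 9.356319 + 3.597093) = 6.33·16.744297 = 105.991403 m
RSR: p² = 2 + d² − 2cos(α−β) + 2d(sin β − sin α) = 52.854133; p = √p² = 7.270085; φ = atan2(cos α − cos β, d − sin α + sin β) = 0.015720 rad; t = (α − φ) mod 2π = 2.464365 rad, q = (φ − β) mod 2π = 2.714027 rad → L = 6.33·(2.464365 + 7.270085 + 2.714027) = 6.33·12.448477 = 78.798857 m
LSR: p² = d² − 2 + 2cos(α−β) + 2d(sin α + sin β) = 71.076890; p = √p² = 8.430711; φ = atan2(−cos α − cos β, d + sin α + sin β) − atan2(−2, p) = 0.429509 rad; t = (φ − α) mod 2π = 4.232610 rad, q = (φ − β) mod 2π = 3.127816 rad → L = 6.33·(4.232610 + 8.430711 + 3.127816) = 6.33·15.791137 = 99.957895 m
RSL: p² = d² − 2 + 2cos(α−β) − 2d(sin α + sin β) = 64.912495; p = √p² = 8.056829; φ = atan2(cos α + cos β, d − sin α − sin β) − atan2(2, p) = -0.448630 rad; t = (α − φ) mod 2π = 2.928715 rad, q = (β − φ) mod 2π = 4.033508 rad → L = 6.33·(2.928715 + 8.056829 + 4.033508) = 6.33·15.019052 = 95.070597 m
RLR: c = (6 − d² + 2cos(α−β) + 2d(sin α − sin β))/8 = -5.606767, |c| > 1 → infeasible
LRL: c = (6 − d² + 2cos(α−β) − 2d(sin α − sin β))/8 = -9.942588, |c| > 1 → infeasible
Shortest: RSR with L = 78.798857 m ≈ 78.7989 m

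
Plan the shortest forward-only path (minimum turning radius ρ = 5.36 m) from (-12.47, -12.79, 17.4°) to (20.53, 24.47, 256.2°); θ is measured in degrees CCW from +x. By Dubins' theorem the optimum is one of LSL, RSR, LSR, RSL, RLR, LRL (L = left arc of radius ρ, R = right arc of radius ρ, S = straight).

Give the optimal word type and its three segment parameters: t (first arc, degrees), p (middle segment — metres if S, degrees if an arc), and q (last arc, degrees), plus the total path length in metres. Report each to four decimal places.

LSR: t = 45.2027°, p = 43.2024 m, q = 166.4027°, L = 62.9980 m

Let ψ = atan2(Δy, Δx) = atan2(37.26, 33.00) = 48.4697° be the start→goal bearing.
Normalize: d = |goal − start| / ρ = 49.772559/5.36 = 9.285925, α = (θ_start − ψ) mod 360° = 328.9303° = 5.740917 rad, β = (θ_goal − ψ) mod 360° = 207.7303° = 3.625578 rad.
Common terms: sin α = -0.516081, cos α = 0.856540, sin β = -0.465310, cos β = -0.885148, cos(α−β) = -0.518027, d² = 86.228406. Work in radians in the unit-radius frame; every candidate has L = ρ·(t + p + q).
LSL: p² = 2 + d² − 2cos(α−β) + 2d(sin α − sin β) = 88.321559; p = √p² = 9.397955; φ = atan2(cos β − cos α, d + sin α − sin β) = -0.186404 rad; t = (φ − α) mod 2π = 0.355865 rad, q = (β − φ) mod 2π = 3.811981 rad → L = 5.36·(0.355865 + 9.397955 + 3.811981) = 5.36·13.565801 = 72.712695 m
RSR: p² = 2 + d² − 2cos(α−β) + 2d(sin β − sin α) = 90.207360; p = √p² = 9.497756; φ = atan2(cos α − cos β, d − sin α + sin β) = 0.184423 rad; t = (α − φ) mod 2π = 5.556494 rad, q = (φ − β) mod 2π = 2.842030 rad → L = 5.36·(5.556494 + 9.497756 + 2.842030) = 5.36·17.896280 = 95.924060 m
LSR: p² = d² − 2 + 2cos(α−β) + 2d(sin α + sin β) = 64.966112; p = √p² = 8.060156; φ = atan2(−cos α − cos β, d + sin α + sin β) − atan2(−2, p) = 0.246667 rad; t = (φ − α) mod 2π = 0.788935 rad, q = (φ − β) mod 2π = 2.904274 rad → L = 5.36·(0.788935 + 8.060156 + 2.904274) = 5.36·11.753365 = 62.998039 m
RSL: p² = d² − 2 + 2cos(α−β) − 2d(sin α + sin β) = 101.418591; p = √p² = 10.070680; φ = atan2(cos α + cos β, d − sin α − sin β) − atan2(2, p) = -0.198832 rad; t = (α − φ) mod 2π = 5.939748 rad, q = (β − φ) mod 2π = 3.824409 rad → L = 5.36·(5.939748 + 10.070680 + 3.824409) = 5.36·19.834838 = 106.314729 m
RLR: c = (6 − d² + 2cos(α−β) + 2d(sin α − sin β))/8 = -10.275920, |c| > 1 → infeasible
LRL: c = (6 − d² + 2cos(α−β) − 2d(sin α − sin β))/8 = -10.040195, |c| > 1 → infeasible
Shortest: LSR with L = 62.998039 m ≈ 62.9980 m
Convert LSR to answer units (arcs ×180/π): t = 0.788935·180/π = 45.2027°, p = ρ·p = 5.36·8.060156 = 43.2024 m, q = 2.904274·180/π = 166.4027°, L = 62.9980 m.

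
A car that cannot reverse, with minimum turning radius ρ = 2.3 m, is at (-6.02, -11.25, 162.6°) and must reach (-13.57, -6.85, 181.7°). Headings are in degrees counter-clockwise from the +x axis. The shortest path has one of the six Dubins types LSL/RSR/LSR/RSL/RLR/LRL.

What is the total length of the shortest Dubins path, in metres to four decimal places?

8.8201 m

Let ψ = atan2(Δy, Δx) = atan2(4.40, -7.55) = 149.7672° be the start→goal bearing.
Normalize: d = |goal − start| / ρ = 8.738564/2.3 = 3.799376, α = (θ_start − ψ) mod 360° = 12.8328° = 0.223975 rad, β = (θ_goal − ψ) mod 360° = 31.9328° = 0.557333 rad.
Common terms: sin α = 0.222107, cos α = 0.975022, sin β = 0.528925, cos β = 0.848669, cos(α−β) = 0.944949, d² = 14.435255. Work in radians in the unit-radius frame; every candidate has L = ρ·(t + p + q).
LSL: p² = 2 + d² − 2cos(α−β) + 2d(sin α − sin β) = 12.213928; p = √p² = 3.494843; φ = atan2(cos β − cos α, d + sin α − sin β) = -0.036162 rad; t = (φ − α) mod 2π = 6.023048 rad, q = (β − φ) mod 2π = 0.593495 rad → L = 2.3·(6.023048 + 3.494843 + 0.593495) = 2.3·10.111386 = 23.256188 m
RSR: p² = 2 + d² − 2cos(α−β) + 2d(sin β − sin α) = 16.876787; p = √p² = 4.108137; φ = atan2(cos α − cos β, d − sin α + sin β) = 0.030762 rad; t = (α − φ) mod 2π = 0.193214 rad, q = (φ − β) mod 2π = 5.756614 rad → L = 2.3·(0.193214 + 4.108137 + 5.756614) = 2.3·10.057964 = 23.133317 m
LSR: p² = d² − 2 + 2cos(α−β) + 2d(sin α + sin β) = 20.032060; p = √p² = 4.475719; φ = atan2(−cos α − cos β, d + sin α + sin β) − atan2(−2, p) = 0.039061 rad; t = (φ − α) mod 2π = 6.098271 rad, q = (φ − β) mod 2π = 5.764914 rad → L = 2.3·(6.098271 + 4.475719 + 5.764914) = 2.3·16.338904 = 37.579479 m
RSL: p² = d² − 2 + 2cos(α−β) − 2d(sin α + sin β) = 8.618246; p = √p² = 2.935685; φ = atan2(cos α + cos β, d − sin α − sin β) − atan2(2, p) = -0.058910 rad; t = (α − φ) mod 2π = 0.282885 rad, q = (β − φ) mod 2π = 0.616243 rad → L = 2.3·(0.282885 + 2.935685 + 0.616243) = 2.3·3.834812 = 8.820069 m
RLR: c = (6 − d² + 2cos(α−β) + 2d(sin α − sin β))/8 = -1.109598, |c| > 1 → infeasible
LRL: c = (6 − d² + 2cos(α−β) − 2d(sin α − sin β))/8 = -0.526741; p = 2π − arccos c = 4.157627 rad; φ = atan2(cos β − cos α, d + sin α − sin β) = -0.036162 rad; t = (φ − α + p/2) mod 2π = 1.818676 rad, q = (β − α − t + p) mod 2π = 2.672309 rad → L = 2.3·(1.818676 + 4.157627 + 2.672309) = 2.3·8.648612 = 19.891807 m
Shortest: RSL with L = 8.820069 m ≈ 8.8201 m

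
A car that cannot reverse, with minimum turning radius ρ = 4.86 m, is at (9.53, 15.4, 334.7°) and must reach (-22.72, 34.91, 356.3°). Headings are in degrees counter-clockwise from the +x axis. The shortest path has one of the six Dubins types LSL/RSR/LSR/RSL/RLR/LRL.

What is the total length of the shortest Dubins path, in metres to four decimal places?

Let ψ = atan2(Δy, Δx) = atan2(19.51, -32.25) = 148.8277° be the start→goal bearing.
Normalize: d = |goal − start| / ρ = 37.692209/4.86 = 7.755599, α = (θ_start − ψ) mod 360° = 185.8723° = 3.244084 rad, β = (θ_goal − ψ) mod 360° = 207.4723° = 3.621075 rad.
Common terms: sin α = -0.102312, cos α = -0.994752, sin β = -0.461320, cos β = -0.887234, cos(α−β) = 0.929776, d² = 60.149308. Work in radians in the unit-radius frame; every candidate has L = ρ·(t + p + q).
LSL: p² = 2 + d² − 2cos(α−β) + 2d(sin α − sin β) = 65.858400; p = √p² = 8.115319; φ = atan2(cos β − cos α, d + sin α − sin β) = 0.013249 rad; t = (φ − α) mod 2π = 3.052351 rad, q = (β − φ) mod 2π = 3.607826 rad → L = 4.86·(3.052351 + 8.115319 + 3.607826) = 4.86·14.775495 = 71.808907 m
RSR: p² = 2 + d² − 2cos(α−β) + 2d(sin β − sin α) = 54.721110; p = √p² = 7.397372; φ = atan2(cos α − cos β, d − sin α + sin β) = -0.014535 rad; t = (α − φ) mod 2π = 3.258619 rad, q = (φ − β) mod 2π = 2.647575 rad → L = 4.86·(3.258619 + 7.397372 + 2.647575) = 4.86·13.303566 = 64.655331 m
LSR: p² = d² − 2 + 2cos(α−β) + 2d(sin α + sin β) = 51.266258; p = √p² = 7.160046; φ = atan2(−cos α − cos β, d + sin α + sin β) − atan2(−2, p) = 0.528325 rad; t = (φ − α) mod 2π = 3.567427 rad, q = (φ − β) mod 2π = 3.190436 rad → L = 4.86·(3.567427 + 7.160046 + 3.190436) = 4.86·13.917908 = 67.641035 m
RSL: p² = d² − 2 + 2cos(α−β) − 2d(sin α + sin β) = 68.751465; p = √p² = 8.291650; φ = atan2(cos α + cos β, d − sin α − sin β) − atan2(2, p) = -0.459162 rad; t = (α − φ) mod 2π = 3.703246 rad, q = (β − φ) mod 2π = 4.080237 rad → L = 4.86·(3.703246 + 8.291650 + 4.080237) = 4.86·16.075133 = 78.125146 m
RLR: c = (6 − d² + 2cos(α−β) + 2d(sin α − sin β))/8 = -5.840139, |c| > 1 → infeasible
LRL: c = (6 − d² + 2cos(α−β) − 2d(sin α − sin β))/8 = -7.232300, |c| > 1 → infeasible
Shortest: RSR with L = 64.655331 m ≈ 64.6553 m

64.6553 m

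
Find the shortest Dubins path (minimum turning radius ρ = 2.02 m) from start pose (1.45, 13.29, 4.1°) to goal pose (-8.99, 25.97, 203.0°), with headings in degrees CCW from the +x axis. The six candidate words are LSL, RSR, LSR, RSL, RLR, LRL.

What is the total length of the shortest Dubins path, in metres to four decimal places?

19.9704 m

Let ψ = atan2(Δy, Δx) = atan2(12.68, -10.44) = 129.4661° be the start→goal bearing.
Normalize: d = |goal − start| / ρ = 16.424859/2.02 = 8.131118, α = (θ_start − ψ) mod 360° = 234.6339° = 4.095134 rad, β = (θ_goal − ψ) mod 360° = 73.5339° = 1.283408 rad.
Common terms: sin α = -0.815470, cos α = -0.578799, sin β = 0.958987, cos β = 0.283448, cos(α−β) = -0.946085, d² = 66.115087. Work in radians in the unit-radius frame; every candidate has L = ρ·(t + p + q).
LSL: p² = 2 + d² − 2cos(α−β) + 2d(sin α − sin β) = 41.150607; p = √p² = 6.414874; φ = atan2(cos β − cos α, d + sin α − sin β) = 0.134822 rad; t = (φ − α) mod 2π = 2.322873 rad, q = (β − φ) mod 2π = 1.148586 rad → L = 2.02·(2.322873 + 6.414874 + 1.148586) = 2.02·9.886334 = 19.970394 m
RSR: p² = 2 + d² − 2cos(α−β) + 2d(sin β − sin α) = 98.863908; p = √p² = 9.943033; φ = atan2(cos α − cos β, d − sin α + sin β) = -0.086828 rad; t = (α − φ) mod 2π = 4.181961 rad, q = (φ − β) mod 2π = 4.912949 rad → L = 2.02·(4.181961 + 9.943033 + 4.912949) = 2.02·19.037944 = 38.456647 m
LSR: p² = d² − 2 + 2cos(α−β) + 2d(sin α + sin β) = 64.556829; p = √p² = 8.034726; φ = atan2(−cos α − cos β, d + sin α + sin β) − atan2(−2, p) = 0.279640 rad; t = (φ − α) mod 2π = 2.467691 rad, q = (φ − β) mod 2π = 5.279417 rad → L = 2.02·(2.467691 + 8.034726 + 5.279417) = 2.02·15.781835 = 31.879306 m
RSL: p² = d² − 2 + 2cos(α−β) − 2d(sin α + sin β) = 59.889003; p = √p² = 7.738799; φ = atan2(cos α + cos β, d − sin α − sin β) − atan2(2, p) = -0.289864 rad; t = (α − φ) mod 2π = 4.384997 rad, q = (β − φ) mod 2π = 1.573272 rad → L = 2.02·(4.384997 + 7.738799 + 1.573272) = 2.02·13.697068 = 27.668077 m
RLR: c = (6 − d² + 2cos(α−β) + 2d(sin α − sin β))/8 = -11.357988, |c| > 1 → infeasible
LRL: c = (6 − d² + 2cos(α−β) − 2d(sin α − sin β))/8 = -4.143826, |c| > 1 → infeasible
Shortest: LSL with L = 19.970394 m ≈ 19.9704 m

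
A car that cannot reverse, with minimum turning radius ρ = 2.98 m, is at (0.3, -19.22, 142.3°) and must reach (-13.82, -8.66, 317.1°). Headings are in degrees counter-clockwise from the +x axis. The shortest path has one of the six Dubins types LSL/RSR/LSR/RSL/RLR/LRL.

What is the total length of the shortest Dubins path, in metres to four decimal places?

27.3869 m

Let ψ = atan2(Δy, Δx) = atan2(10.56, -14.12) = 143.2081° be the start→goal bearing.
Normalize: d = |goal − start| / ρ = 17.632016/2.98 = 5.916784, α = (θ_start − ψ) mod 360° = 359.0919° = 6.267336 rad, β = (θ_goal − ψ) mod 360° = 173.8919° = 3.034986 rad.
Common terms: sin α = -0.015849, cos α = 0.999874, sin β = 0.106404, cos β = -0.994323, cos(α−β) = -0.995884, d² = 35.008333. Work in radians in the unit-radius frame; every candidate has L = ρ·(t + p + q).
LSL: p² = 2 + d² − 2cos(α−β) + 2d(sin α − sin β) = 37.553413; p = √p² = 6.128084; φ = atan2(cos β − cos α, d + sin α − sin β) = -0.331455 rad; t = (φ − α) mod 2π = 5.967579 rad, q = (β − φ) mod 2π = 3.366442 rad → L = 2.98·(5.967579 + 6.128084 + 3.366442) = 2.98·15.462105 = 46.077072 m
RSR: p² = 2 + d² − 2cos(α−β) + 2d(sin β − sin α) = 40.446791; p = √p² = 6.359779; φ = atan2(cos α − cos β, d − sin α + sin β) = 0.318944 rad; t = (α − φ) mod 2π = 5.948392 rad, q = (φ − β) mod 2π = 3.567143 rad → L = 2.98·(5.948392 + 6.359779 + 3.567143) = 2.98·15.875314 = 47.308436 m
LSR: p² = d² − 2 + 2cos(α−β) + 2d(sin α + sin β) = 32.088164; p = √p² = 5.664642; φ = atan2(−cos α − cos β, d + sin α + sin β) − atan2(−2, p) = 0.338481 rad; t = (φ − α) mod 2π = 0.354330 rad, q = (φ − β) mod 2π = 3.586680 rad → L = 2.98·(0.354330 + 5.664642 + 3.586680) = 2.98·9.605651 = 28.624840 m
RSL: p² = d² − 2 + 2cos(α−β) − 2d(sin α + sin β) = 29.944964; p = √p² = 5.472199; φ = atan2(cos α + cos β, d − sin α − sin β) − atan2(2, p) = -0.349449 rad; t = (α − φ) mod 2π = 0.333600 rad, q = (β − φ) mod 2π = 3.384435 rad → L = 2.98·(0.333600 + 5.472199 + 3.384435) = 2.98·9.190234 = 27.386897 m
RLR: c = (6 − d² + 2cos(α−β) + 2d(sin α − sin β))/8 = -4.055849, |c| > 1 → infeasible
LRL: c = (6 − d² + 2cos(α−β) − 2d(sin α − sin β))/8 = -3.694177, |c| > 1 → infeasible
Shortest: RSL with L = 27.386897 m ≈ 27.3869 m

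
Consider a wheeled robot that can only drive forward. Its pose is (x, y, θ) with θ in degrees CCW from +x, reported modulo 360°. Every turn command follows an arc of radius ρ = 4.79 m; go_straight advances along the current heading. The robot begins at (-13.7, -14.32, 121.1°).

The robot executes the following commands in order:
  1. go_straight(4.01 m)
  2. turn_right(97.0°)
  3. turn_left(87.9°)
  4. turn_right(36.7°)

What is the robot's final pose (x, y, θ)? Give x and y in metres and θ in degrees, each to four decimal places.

set_pose: (x, y, θ) = (-13.7000, -14.3200, 121.1000°), ρ = 4.79
go_straight(4.01): x += 4.01·cos θ, y += 4.01·sin θ → (-15.7713, -10.8864, 121.1000°)
turn_right(97.0°): centre at ρ to the right, rotate −97.0° → (-13.6257, -4.0397, 24.1000°)
turn_left(87.9°): centre at ρ to the left, rotate +87.9° → (-11.1404, 2.1271, 112.0000°)
turn_right(36.7°): centre at ρ to the right, rotate −36.7° → (-11.3324, 5.1370, 75.3000°)

(-11.3324, 5.1370, 75.3000°)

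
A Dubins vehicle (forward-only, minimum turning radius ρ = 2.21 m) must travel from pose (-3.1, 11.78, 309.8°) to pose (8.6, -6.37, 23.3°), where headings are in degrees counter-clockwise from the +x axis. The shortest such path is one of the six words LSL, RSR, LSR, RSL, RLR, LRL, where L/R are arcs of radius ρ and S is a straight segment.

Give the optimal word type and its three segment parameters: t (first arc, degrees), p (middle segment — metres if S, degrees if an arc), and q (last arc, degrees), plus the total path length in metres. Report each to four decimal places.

Let ψ = atan2(Δy, Δx) = atan2(-18.15, 11.70) = -57.1930° be the start→goal bearing.
Normalize: d = |goal − start| / ρ = 21.594270/2.21 = 9.771163, α = (θ_start − ψ) mod 360° = 6.9930° = 0.122051 rad, β = (θ_goal − ψ) mod 360° = 80.4930° = 1.404868 rad.
Common terms: sin α = 0.121749, cos α = 0.992561, sin β = 0.986266, cos β = 0.165168, cos(α−β) = 0.284015, d² = 95.475625. Work in radians in the unit-radius frame; every candidate has L = ρ·(t + p + q).
LSL: p² = 2 + d² − 2cos(α−β) + 2d(sin α − sin β) = 80.012924; p = √p² = 8.944994; φ = atan2(cos β − cos α, d + sin α − sin β) = -0.092630 rad; t = (φ − α) mod 2π = 6.068503 rad, q = (β − φ) mod 2π = 1.497499 rad → L = 2.21·(6.068503 + 8.944994 + 1.497499) = 2.21·16.510997 = 36.489303 m
RSR: p² = 2 + d² − 2cos(α−β) + 2d(sin β − sin α) = 113.802264; p = √p² = 10.667814; φ = atan2(cos α − cos β, d − sin α + sin β) = 0.077638 rad; t = (α − φ) mod 2π = 0.044414 rad, q = (φ − β) mod 2π = 4.955955 rad → L = 2.21·(0.044414 + 10.667814 + 4.955955) = 2.21·15.668183 = 34.626684 m
LSR: p² = d² − 2 + 2cos(α−β) + 2d(sin α + sin β) = 115.696830; p = √p² = 10.756246; φ = atan2(−cos α − cos β, d + sin α + sin β) − atan2(−2, p) = 0.077821 rad; t = (φ − α) mod 2π = 6.238955 rad, q = (φ − β) mod 2π = 4.956138 rad → L = 2.21·(6.238955 + 10.756246 + 4.956138) = 2.21·21.951339 = 48.512459 m
RSL: p² = d² − 2 + 2cos(α−β) − 2d(sin α + sin β) = 72.390481; p = √p² = 8.508260; φ = atan2(cos α + cos β, d − sin α − sin β) − atan2(2, p) = -0.098023 rad; t = (α − φ) mod 2π = 0.220075 rad, q = (β − φ) mod 2π = 1.502892 rad → L = 2.21·(0.220075 + 8.508260 + 1.502892) = 2.21·10.231226 = 22.611009 m
RLR: c = (6 − d² + 2cos(α−β) + 2d(sin α − sin β))/8 = -13.225283, |c| > 1 → infeasible
LRL: c = (6 − d² + 2cos(α−β) − 2d(sin α − sin β))/8 = -9.001616, |c| > 1 → infeasible
Shortest: RSL with L = 22.611009 m ≈ 22.6110 m
Convert RSL to answer units (arcs ×180/π): t = 0.220075·180/π = 12.6093°, p = ρ·p = 2.21·8.508260 = 18.8033 m, q = 1.502892·180/π = 86.1093°, L = 22.6110 m.

RSL: t = 12.6093°, p = 18.8033 m, q = 86.1093°, L = 22.6110 m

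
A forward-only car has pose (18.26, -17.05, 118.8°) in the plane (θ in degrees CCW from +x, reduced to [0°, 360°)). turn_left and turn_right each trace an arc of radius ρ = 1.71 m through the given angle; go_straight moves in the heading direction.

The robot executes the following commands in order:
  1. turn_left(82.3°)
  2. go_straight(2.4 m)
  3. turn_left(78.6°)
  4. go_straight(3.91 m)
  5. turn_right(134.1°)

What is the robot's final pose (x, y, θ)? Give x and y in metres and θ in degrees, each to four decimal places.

(10.8440, -24.5791, 145.6000°)

set_pose: (x, y, θ) = (18.2600, -17.0500, 118.8000°), ρ = 1.71
turn_left(82.3°): centre at ρ to the left, rotate +82.3° → (16.1459, -16.2784, 201.1000°)
go_straight(2.4): x += 2.4·cos θ, y += 2.4·sin θ → (13.9068, -17.1424, 201.1000°)
turn_left(78.6°): centre at ρ to the left, rotate +78.6° → (12.8369, -19.0259, 279.7000°)
go_straight(3.91): x += 3.91·cos θ, y += 3.91·sin θ → (13.4957, -22.8800, 279.7000°)
turn_right(134.1°): centre at ρ to the right, rotate −134.1° → (10.8440, -24.5791, 145.6000°)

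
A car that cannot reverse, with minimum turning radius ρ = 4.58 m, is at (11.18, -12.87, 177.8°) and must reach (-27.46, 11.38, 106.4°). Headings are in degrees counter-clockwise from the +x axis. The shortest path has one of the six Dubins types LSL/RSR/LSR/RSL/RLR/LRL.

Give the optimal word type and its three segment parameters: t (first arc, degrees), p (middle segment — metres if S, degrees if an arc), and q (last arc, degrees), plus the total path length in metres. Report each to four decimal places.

Let ψ = atan2(Δy, Δx) = atan2(24.25, -38.64) = 147.8881° be the start→goal bearing.
Normalize: d = |goal − start| / ρ = 45.619208/4.58 = 9.960526, α = (θ_start − ψ) mod 360° = 29.9119° = 0.522061 rad, β = (θ_goal − ψ) mod 360° = 318.5119° = 5.559081 rad.
Common terms: sin α = 0.498668, cos α = 0.866793, sin β = -0.662465, cos β = 0.749093, cos(α−β) = 0.318959, d² = 99.212072. Work in radians in the unit-radius frame; every candidate has L = ρ·(t + p + q).
LSL: p² = 2 + d² − 2cos(α−β) + 2d(sin α − sin β) = 123.705128; p = √p² = 11.122281; φ = atan2(cos β − cos α, d + sin α − sin β) = -0.010583 rad; t = (φ − α) mod 2π = 5.750542 rad, q = (β − φ) mod 2π = 5.569664 rad → L = 4.58·(5.750542 + 11.122281 + 5.569664) = 4.58·22.442486 = 102.786587 m
RSR: p² = 2 + d² − 2cos(α−β) + 2d(sin β − sin α) = 77.443178; p = √p² = 8.800181; φ = atan2(cos α − cos β, d − sin α + sin β) = 0.013375 rad; t = (α − φ) mod 2π = 0.508686 rad, q = (φ − β) mod 2π = 0.737479 rad → L = 4.58·(0.508686 + 8.800181 + 0.737479) = 4.58·10.046346 = 46.012263 m
LSR: p² = d² − 2 + 2cos(α−β) + 2d(sin α + sin β) = 94.586981; p = √p² = 9.725584; φ = atan2(−cos α − cos β, d + sin α + sin β) − atan2(−2, p) = 0.039346 rad; t = (φ − α) mod 2π = 5.800471 rad, q = (φ − β) mod 2π = 0.763450 rad → L = 4.58·(5.800471 + 9.725584 + 0.763450) = 4.58·16.289505 = 74.605931 m
RSL: p² = d² − 2 + 2cos(α−β) − 2d(sin α + sin β) = 101.112999; p = √p² = 10.055496; φ = atan2(cos α + cos β, d − sin α − sin β) − atan2(2, p) = -0.038064 rad; t = (α − φ) mod 2π = 0.560125 rad, q = (β − φ) mod 2π = 5.597146 rad → L = 4.58·(0.560125 + 10.055496 + 5.597146) = 4.58·16.212767 = 74.254473 m
RLR: c = (6 − d² + 2cos(α−β) + 2d(sin α − sin β))/8 = -8.680397, |c| > 1 → infeasible
LRL: c = (6 − d² + 2cos(α−β) − 2d(sin α − sin β))/8 = -14.463141, |c| > 1 → infeasible
Shortest: RSR with L = 46.012263 m ≈ 46.0123 m
Convert RSR to answer units (arcs ×180/π): t = 0.508686·180/π = 29.1455°, p = ρ·p = 4.58·8.800181 = 40.3048 m, q = 0.737479·180/π = 42.2545°, L = 46.0123 m.

RSR: t = 29.1455°, p = 40.3048 m, q = 42.2545°, L = 46.0123 m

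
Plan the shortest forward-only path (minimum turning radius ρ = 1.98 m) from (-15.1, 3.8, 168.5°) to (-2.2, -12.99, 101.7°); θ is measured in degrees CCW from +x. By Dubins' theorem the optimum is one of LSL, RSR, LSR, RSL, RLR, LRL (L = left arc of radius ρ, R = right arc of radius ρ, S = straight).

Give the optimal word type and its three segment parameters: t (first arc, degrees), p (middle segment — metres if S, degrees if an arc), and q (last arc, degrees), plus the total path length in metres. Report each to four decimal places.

Let ψ = atan2(Δy, Δx) = atan2(-16.79, 12.90) = -52.4644° be the start→goal bearing.
Normalize: d = |goal − start| / ρ = 21.173429/1.98 = 10.693651, α = (θ_start − ψ) mod 360° = 220.9644° = 3.856556 rad, β = (θ_goal − ψ) mod 360° = 154.1644° = 2.690676 rad.
Common terms: sin α = -0.655590, cos α = -0.755117, sin β = 0.435790, cos β = -0.900048, cos(α−β) = 0.393942, d² = 114.354173. Work in radians in the unit-radius frame; every candidate has L = ρ·(t + p + q).
LSL: p² = 2 + d² − 2cos(α−β) + 2d(sin α − sin β) = 92.224607; p = √p² = 9.603364; φ = atan2(cos β − cos α, d + sin α − sin β) = -0.015092 rad; t = (φ − α) mod 2π = 2.411537 rad, q = (β − φ) mod 2π = 2.705769 rad → L = 1.98·(2.411537 + 9.603364 + 2.705769) = 1.98·14.720670 = 29.146926 m
RSR: p² = 2 + d² − 2cos(α−β) + 2d(sin β − sin α) = 138.907971; p = √p² = 11.785923; φ = atan2(cos α − cos β, d − sin α + sin β) = 0.012297 rad; t = (α − φ) mod 2π = 3.844259 rad, q = (φ − β) mod 2π = 3.604806 rad → L = 1.98·(3.844259 + 11.785923 + 3.604806) = 1.98·19.234988 = 38.085276 m
LSR: p² = d² − 2 + 2cos(α−β) + 2d(sin α + sin β) = 108.441134; p = √p² = 10.413507; φ = atan2(−cos α − cos β, d + sin α + sin β) − atan2(−2, p) = 0.346480 rad; t = (φ − α) mod 2π = 2.773109 rad, q = (φ − β) mod 2π = 3.938989 rad → L = 1.98·(2.773109 + 10.413507 + 3.938989) = 1.98·17.125605 = 33.908698 m
RSL: p² = d² − 2 + 2cos(α−β) − 2d(sin α + sin β) = 117.842980; p = √p² = 10.855551; φ = atan2(cos α + cos β, d − sin α − sin β) − atan2(2, p) = -0.332710 rad; t = (α − φ) mod 2π = 4.189267 rad, q = (β − φ) mod 2π = 3.023387 rad → L = 1.98·(4.189267 + 10.855551 + 3.023387) = 1.98·18.068204 = 35.775044 m
RLR: c = (6 − d² + 2cos(α−β) + 2d(sin α − sin β))/8 = -16.363496, |c| > 1 → infeasible
LRL: c = (6 − d² + 2cos(α−β) − 2d(sin α − sin β))/8 = -10.528076, |c| > 1 → infeasible
Shortest: LSL with L = 29.146926 m ≈ 29.1469 m
Convert LSL to answer units (arcs ×180/π): t = 2.411537·180/π = 138.1709°, p = ρ·p = 1.98·9.603364 = 19.0147 m, q = 2.705769·180/π = 155.0291°, L = 29.1469 m.

LSL: t = 138.1709°, p = 19.0147 m, q = 155.0291°, L = 29.1469 m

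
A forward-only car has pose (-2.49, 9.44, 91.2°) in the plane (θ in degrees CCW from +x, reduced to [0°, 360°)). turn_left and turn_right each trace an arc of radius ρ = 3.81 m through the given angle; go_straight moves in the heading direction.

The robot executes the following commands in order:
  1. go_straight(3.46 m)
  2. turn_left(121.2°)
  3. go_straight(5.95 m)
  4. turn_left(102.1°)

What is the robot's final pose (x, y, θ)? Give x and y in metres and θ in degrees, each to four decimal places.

(-14.1129, 6.9608, 314.5000°)

set_pose: (x, y, θ) = (-2.4900, 9.4400, 91.2000°), ρ = 3.81
go_straight(3.46): x += 3.46·cos θ, y += 3.46·sin θ → (-2.5625, 12.8992, 91.2000°)
turn_left(121.2°): centre at ρ to the left, rotate +121.2° → (-8.4131, 16.0363, 212.4000°)
go_straight(5.95): x += 5.95·cos θ, y += 5.95·sin θ → (-13.4369, 12.8482, 212.4000°)
turn_left(102.1°): centre at ρ to the left, rotate +102.1° → (-14.1129, 6.9608, 314.5000°)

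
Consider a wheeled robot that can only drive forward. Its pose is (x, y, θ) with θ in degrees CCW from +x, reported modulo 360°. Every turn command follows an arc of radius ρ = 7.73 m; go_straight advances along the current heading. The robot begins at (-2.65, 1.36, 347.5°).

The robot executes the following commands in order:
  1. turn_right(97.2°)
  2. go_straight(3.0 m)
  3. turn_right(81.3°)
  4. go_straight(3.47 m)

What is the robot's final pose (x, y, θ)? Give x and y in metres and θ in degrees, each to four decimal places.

(-10.2156, -15.9371, 169.0000°)

set_pose: (x, y, θ) = (-2.6500, 1.3600, 347.5000°), ρ = 7.73
turn_right(97.2°): centre at ρ to the right, rotate −97.2° → (2.9545, -8.7925, 250.3000°)
go_straight(3.0): x += 3.0·cos θ, y += 3.0·sin θ → (1.9432, -11.6169, 250.3000°)
turn_right(81.3°): centre at ρ to the right, rotate −81.3° → (-6.8093, -16.5992, 169.0000°)
go_straight(3.47): x += 3.47·cos θ, y += 3.47·sin θ → (-10.2156, -15.9371, 169.0000°)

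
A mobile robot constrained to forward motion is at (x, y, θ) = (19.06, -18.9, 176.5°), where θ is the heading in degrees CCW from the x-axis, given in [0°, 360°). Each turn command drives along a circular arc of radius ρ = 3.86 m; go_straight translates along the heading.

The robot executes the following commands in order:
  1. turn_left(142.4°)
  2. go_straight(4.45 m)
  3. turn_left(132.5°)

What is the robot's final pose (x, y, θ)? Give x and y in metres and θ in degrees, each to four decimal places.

(26.0366, -25.5838, 91.4000°)

set_pose: (x, y, θ) = (19.0600, -18.9000, 176.5000°), ρ = 3.86
turn_left(142.4°): centre at ρ to the left, rotate +142.4° → (16.2869, -25.6616, 318.9000°)
go_straight(4.45): x += 4.45·cos θ, y += 4.45·sin θ → (19.6402, -28.5869, 318.9000°)
turn_left(132.5°): centre at ρ to the left, rotate +132.5° → (26.0366, -25.5838, 451.4000° ≡ 91.4000°)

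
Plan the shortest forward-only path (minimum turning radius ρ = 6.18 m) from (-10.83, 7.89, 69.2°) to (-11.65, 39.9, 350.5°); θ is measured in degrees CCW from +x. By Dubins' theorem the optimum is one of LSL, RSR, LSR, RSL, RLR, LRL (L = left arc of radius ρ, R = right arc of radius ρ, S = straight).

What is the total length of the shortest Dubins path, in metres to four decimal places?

38.2404 m

Let ψ = atan2(Δy, Δx) = atan2(32.01, -0.82) = 91.4674° be the start→goal bearing.
Normalize: d = |goal − start| / ρ = 32.020501/6.18 = 5.181311, α = (θ_start − ψ) mod 360° = 337.7326° = 5.894545 rad, β = (θ_goal − ψ) mod 360° = 259.0326° = 4.520971 rad.
Common terms: sin α = -0.378930, cos α = 0.925425, sin β = -0.981736, cos β = -0.190251, cos(α−β) = 0.195946, d² = 26.845982. Work in radians in the unit-radius frame; every candidate has L = ρ·(t + p + q).
LSL: p² = 2 + d² − 2cos(α−β) + 2d(sin α − sin β) = 34.700735; p = √p² = 5.890733; φ = atan2(cos β − cos α, d + sin α − sin β) = -0.190546 rad; t = (φ − α) mod 2π = 0.198094 rad, q = (β − φ) mod 2π = 4.711517 rad → L = 6.18·(0.198094 + 5.890733 + 4.711517) = 6.18·10.800344 = 66.746127 m
RSR: p² = 2 + d² − 2cos(α−β) + 2d(sin β − sin α) = 22.207445; p = √p² = 4.712478; φ = atan2(cos α − cos β, d − sin α + sin β) = 0.239019 rad; t = (α − φ) mod 2π = 5.655527 rad, q = (φ − β) mod 2π = 2.001233 rad → L = 6.18·(5.655527 + 4.712478 + 2.001233) = 6.18·12.369237 = 76.441885 m
LSR: p² = d² − 2 + 2cos(α−β) + 2d(sin α + sin β) = 11.137812; p = √p² = 3.337336; φ = atan2(−cos α − cos β, d + sin α + sin β) − atan2(−2, p) = 0.349792 rad; t = (φ − α) mod 2π = 0.738432 rad, q = (φ − β) mod 2π = 2.112006 rad → L = 6.18·(0.738432 + 3.337336 + 2.112006) = 6.18·6.187774 = 38.240444 m
RSL: p² = d² − 2 + 2cos(α−β) − 2d(sin α + sin β) = 39.337938; p = √p² = 6.271996; φ = atan2(cos α + cos β, d − sin α − sin β) − atan2(2, p) = -0.196776 rad; t = (α − φ) mod 2π = 6.091322 rad, q = (β − φ) mod 2π = 4.717747 rad → L = 6.18·(6.091322 + 6.271996 + 4.717747) = 6.18·17.081065 = 105.560983 m
RLR: c = (6 − d² + 2cos(α−β) + 2d(sin α − sin β))/8 = -1.775931, |c| > 1 → infeasible
LRL: c = (6 − d² + 2cos(α−β) − 2d(sin α − sin β))/8 = -3.337592, |c| > 1 → infeasible
Shortest: LSR with L = 38.240444 m ≈ 38.2404 m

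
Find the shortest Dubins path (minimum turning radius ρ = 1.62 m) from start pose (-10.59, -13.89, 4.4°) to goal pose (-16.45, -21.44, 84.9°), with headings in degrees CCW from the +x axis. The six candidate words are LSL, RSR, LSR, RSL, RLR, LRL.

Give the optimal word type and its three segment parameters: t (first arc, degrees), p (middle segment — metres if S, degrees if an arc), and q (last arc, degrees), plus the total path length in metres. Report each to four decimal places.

RSR: t = 130.1165°, p = 7.4870 m, q = 149.3835°, L = 15.3896 m

Let ψ = atan2(Δy, Δx) = atan2(-7.55, -5.86) = -127.8171° be the start→goal bearing.
Normalize: d = |goal − start| / ρ = 9.557306/1.62 = 5.899572, α = (θ_start − ψ) mod 360° = 132.2171° = 2.307625 rad, β = (θ_goal − ψ) mod 360° = 212.7171° = 3.712615 rad.
Common terms: sin α = 0.740604, cos α = -0.671942, sin β = -0.540492, cos β = -0.841349, cos(α−β) = 0.165048, d² = 34.804946. Work in radians in the unit-radius frame; every candidate has L = ρ·(t + p + q).
LSL: p² = 2 + d² − 2cos(α−β) + 2d(sin α − sin β) = 51.590682; p = √p² = 7.182665; φ = atan2(cos β − cos α, d + sin α − sin β) = -0.023588 rad; t = (φ − α) mod 2π = 3.951973 rad, q = (β − φ) mod 2π = 3.736202 rad → L = 1.62·(3.951973 + 7.182665 + 3.736202) = 1.62·14.870841 = 24.090762 m
RSR: p² = 2 + d² − 2cos(α−β) + 2d(sin β − sin α) = 21.359019; p = √p² = 4.621582; φ = atan2(cos α − cos β, d − sin α + sin β) = 0.036664 rad; t = (α − φ) mod 2π = 2.270961 rad, q = (φ − β) mod 2π = 2.607235 rad → L = 1.62·(2.270961 + 4.621582 + 2.607235) = 1.62·9.499777 = 15.389639 m
LSR: p² = d² − 2 + 2cos(α−β) + 2d(sin α + sin β) = 35.496184; p = √p² = 5.957867; φ = atan2(−cos α − cos β, d + sin α + sin β) − atan2(−2, p) = 0.567054 rad; t = (φ − α) mod 2π = 4.542615 rad, q = (φ − β) mod 2π = 3.137625 rad → L = 1.62·(4.542615 + 5.957867 + 3.137625) = 1.62·13.638107 = 22.093733 m
RSL: p² = d² − 2 + 2cos(α−β) − 2d(sin α + sin β) = 30.773898; p = √p² = 5.547423; φ = atan2(cos α + cos β, d − sin α − sin β) − atan2(2, p) = -0.605549 rad; t = (α − φ) mod 2π = 2.913174 rad, q = (β − φ) mod 2π = 4.318164 rad → L = 1.62·(2.913174 + 5.547423 + 4.318164) = 1.62·12.778761 = 20.701592 m
RLR: c = (6 − d² + 2cos(α−β) + 2d(sin α − sin β))/8 = -1.669877, |c| > 1 → infeasible
LRL: c = (6 − d² + 2cos(α−β) − 2d(sin α − sin β))/8 = -5.448835, |c| > 1 → infeasible
Shortest: RSR with L = 15.389639 m ≈ 15.3896 m
Convert RSR to answer units (arcs ×180/π): t = 2.270961·180/π = 130.1165°, p = ρ·p = 1.62·4.621582 = 7.4870 m, q = 2.607235·180/π = 149.3835°, L = 15.3896 m.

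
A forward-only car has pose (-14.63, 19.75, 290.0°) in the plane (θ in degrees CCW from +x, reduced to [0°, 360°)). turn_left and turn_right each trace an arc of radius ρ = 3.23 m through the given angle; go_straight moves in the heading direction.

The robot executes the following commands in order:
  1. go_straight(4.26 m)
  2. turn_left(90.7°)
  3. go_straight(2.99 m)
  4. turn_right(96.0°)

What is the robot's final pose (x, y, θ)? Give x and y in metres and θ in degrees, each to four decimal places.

set_pose: (x, y, θ) = (-14.6300, 19.7500, 290.0000°), ρ = 3.23
go_straight(4.26): x += 4.26·cos θ, y += 4.26·sin θ → (-13.1730, 15.7469, 290.0000°)
turn_left(90.7°): centre at ρ to the left, rotate +90.7° → (-8.9961, 13.8302, 380.7000° ≡ 20.7000°)
go_straight(2.99): x += 2.99·cos θ, y += 2.99·sin θ → (-6.1991, 14.8870, 20.7000°)
turn_right(96.0°): centre at ρ to the right, rotate −96.0° → (-1.9331, 12.6852, -75.3000° ≡ 284.7000°)

(-1.9331, 12.6852, 284.7000°)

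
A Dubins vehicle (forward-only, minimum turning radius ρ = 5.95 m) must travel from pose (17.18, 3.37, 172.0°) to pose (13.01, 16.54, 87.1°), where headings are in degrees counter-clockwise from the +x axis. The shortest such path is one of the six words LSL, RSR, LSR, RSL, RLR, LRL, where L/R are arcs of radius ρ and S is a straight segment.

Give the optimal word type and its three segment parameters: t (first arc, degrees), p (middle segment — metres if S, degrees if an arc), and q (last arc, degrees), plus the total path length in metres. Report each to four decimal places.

Let ψ = atan2(Δy, Δx) = atan2(13.17, -4.17) = 107.5693° be the start→goal bearing.
Normalize: d = |goal − start| / ρ = 13.814406/5.95 = 2.321749, α = (θ_start − ψ) mod 360° = 64.4307° = 1.124528 rad, β = (θ_goal − ψ) mod 360° = 339.5307° = 5.925929 rad.
Common terms: sin α = 0.902064, cos α = 0.431602, sin β = -0.349705, cos β = 0.936860, cos(α−β) = 0.088894, d² = 5.390518. Work in radians in the unit-radius frame; every candidate has L = ρ·(t + p + q).
LSL: p² = 2 + d² − 2cos(α−β) + 2d(sin α − sin β) = 13.025316; p = √p² = 3.609060; φ = atan2(cos β − cos α, d + sin α − sin β) = 0.140458 rad; t = (φ − α) mod 2π = 5.299116 rad, q = (β − φ) mod 2π = 5.785471 rad → L = 5.95·(5.299116 + 3.609060 + 5.785471) = 5.95·14.693646 = 87.427196 m
RSR: p² = 2 + d² − 2cos(α−β) + 2d(sin β − sin α) = 1.400142; p = √p² = 1.183276; φ = atan2(cos α − cos β, d − sin α + sin β) = -0.441171 rad; t = (α − φ) mod 2π = 1.565700 rad, q = (φ − β) mod 2π = 6.199270 rad → L = 5.95·(1.565700 + 1.183276 + 6.199270) = 5.95·8.948246 = 53.242062 m
LSR: p² = d² − 2 + 2cos(α−β) + 2d(sin α + sin β) = 6.133183; p = √p² = 2.476526; φ = atan2(−cos α − cos β, d + sin α + sin β) − atan2(−2, p) = 0.234974 rad; t = (φ − α) mod 2π = 5.393631 rad, q = (φ − β) mod 2π = 0.592230 rad → L = 5.95·(5.393631 + 2.476526 + 0.592230) = 5.95·8.462388 = 50.351207 m
RSL: p² = d² − 2 + 2cos(α−β) − 2d(sin α + sin β) = 1.003429; p = √p² = 1.001713; φ = atan2(cos α + cos β, d − sin α − sin β) − atan2(2, p) = -0.448148 rad; t = (α − φ) mod 2π = 1.572677 rad, q = (β − φ) mod 2π = 0.090892 rad → L = 5.95·(1.572677 + 1.001713 + 0.090892) = 5.95·2.665282 = 15.858426 m
RLR: c = (6 − d² + 2cos(α−β) + 2d(sin α − sin β))/8 = 0.824982; p = 2π − arccos c = 5.682560 rad; φ = atan2(cos α − cos β, d − sin α + sin β) = -0.441171 rad; t = (α − φ + p/2) mod 2π = 4.406980 rad, q = (α − β − t + p) mod 2π = 2.757365 rad → L = 5.95·(4.406980 + 5.682560 + 2.757365) = 5.95·12.846904 = 76.439080 m
LRL: c = (6 − d² + 2cos(α−β) − 2d(sin α − sin β))/8 = -0.628165; p = 2π − arccos c = 4.033197 rad; φ = atan2(cos β − cos α, d + sin α − sin β) = 0.140458 rad; t = (φ − α + p/2) mod 2π = 1.032529 rad, q = (β − α − t + p) mod 2π = 1.518884 rad → L = 5.95·(1.032529 + 4.033197 + 1.518884) = 5.95·6.584609 = 39.178426 m
Shortest: RSL with L = 15.858426 m ≈ 15.8584 m
Convert RSL to answer units (arcs ×180/π): t = 1.572677·180/π = 90.1077°, p = ρ·p = 5.95·1.001713 = 5.9602 m, q = 0.090892·180/π = 5.2077°, L = 15.8584 m.

RSL: t = 90.1077°, p = 5.9602 m, q = 5.2077°, L = 15.8584 m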